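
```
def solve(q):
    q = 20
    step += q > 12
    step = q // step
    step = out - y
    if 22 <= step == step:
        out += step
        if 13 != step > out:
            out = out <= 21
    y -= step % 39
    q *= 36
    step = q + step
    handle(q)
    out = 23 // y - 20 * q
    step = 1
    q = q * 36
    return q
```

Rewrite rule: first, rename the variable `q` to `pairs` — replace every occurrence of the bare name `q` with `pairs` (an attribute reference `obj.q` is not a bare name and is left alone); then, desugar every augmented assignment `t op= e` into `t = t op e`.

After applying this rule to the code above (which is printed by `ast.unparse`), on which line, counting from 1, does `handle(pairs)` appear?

13

Transformed code:
def solve(pairs):
    pairs = 20
    step = step + (pairs > 12)
    step = pairs // step
    step = out - y
    if 22 <= step == step:
        out = out + step
        if 13 != step > out:
            out = out <= 21
    y = y - step % 39
    pairs = pairs * 36
    step = pairs + step
    handle(pairs)
    out = 23 // y - 20 * pairs
    step = 1
    pairs = pairs * 36
    return pairs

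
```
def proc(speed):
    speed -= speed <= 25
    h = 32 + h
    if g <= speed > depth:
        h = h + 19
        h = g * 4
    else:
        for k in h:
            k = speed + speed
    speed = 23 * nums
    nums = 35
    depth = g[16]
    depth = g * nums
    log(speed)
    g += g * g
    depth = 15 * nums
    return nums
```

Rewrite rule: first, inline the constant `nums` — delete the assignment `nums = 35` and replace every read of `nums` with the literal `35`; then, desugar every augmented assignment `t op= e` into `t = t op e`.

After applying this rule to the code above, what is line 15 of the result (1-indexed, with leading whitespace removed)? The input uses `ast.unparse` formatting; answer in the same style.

depth = 15 * 35

Transformed code:
def proc(speed):
    speed = speed - (speed <= 25)
    h = 32 + h
    if g <= speed > depth:
        h = h + 19
        h = g * 4
    else:
        for k in h:
            k = speed + speed
    speed = 23 * 35
    depth = g[16]
    depth = g * 35
    log(speed)
    g = g + g * g
    depth = 15 * 35
    return 35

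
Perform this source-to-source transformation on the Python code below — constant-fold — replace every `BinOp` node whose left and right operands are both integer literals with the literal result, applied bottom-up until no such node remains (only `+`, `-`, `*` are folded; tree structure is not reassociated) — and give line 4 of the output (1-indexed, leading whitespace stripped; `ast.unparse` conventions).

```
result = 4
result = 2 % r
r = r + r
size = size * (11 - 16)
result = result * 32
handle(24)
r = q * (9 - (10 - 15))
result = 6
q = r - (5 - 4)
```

size = size * -5

Transformed code:
result = 4
result = 2 % r
r = r + r
size = size * -5
result = result * 32
handle(24)
r = q * 14
result = 6
q = r - 1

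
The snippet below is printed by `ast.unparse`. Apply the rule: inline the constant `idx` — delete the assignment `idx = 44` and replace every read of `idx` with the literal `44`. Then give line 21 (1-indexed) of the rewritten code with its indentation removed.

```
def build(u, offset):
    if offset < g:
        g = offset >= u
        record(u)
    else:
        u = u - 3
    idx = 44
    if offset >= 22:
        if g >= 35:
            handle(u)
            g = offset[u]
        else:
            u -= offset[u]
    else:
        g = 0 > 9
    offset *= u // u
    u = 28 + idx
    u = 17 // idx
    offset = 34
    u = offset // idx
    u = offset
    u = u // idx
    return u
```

Transformed code:
def build(u, offset):
    if offset < g:
        g = offset >= u
        record(u)
    else:
        u = u - 3
    if offset >= 22:
        if g >= 35:
            handle(u)
            g = offset[u]
        else:
            u -= offset[u]
    else:
        g = 0 > 9
    offset *= u // u
    u = 28 + 44
    u = 17 // 44
    offset = 34
    u = offset // 44
    u = offset
    u = u // 44
    return u

u = u // 44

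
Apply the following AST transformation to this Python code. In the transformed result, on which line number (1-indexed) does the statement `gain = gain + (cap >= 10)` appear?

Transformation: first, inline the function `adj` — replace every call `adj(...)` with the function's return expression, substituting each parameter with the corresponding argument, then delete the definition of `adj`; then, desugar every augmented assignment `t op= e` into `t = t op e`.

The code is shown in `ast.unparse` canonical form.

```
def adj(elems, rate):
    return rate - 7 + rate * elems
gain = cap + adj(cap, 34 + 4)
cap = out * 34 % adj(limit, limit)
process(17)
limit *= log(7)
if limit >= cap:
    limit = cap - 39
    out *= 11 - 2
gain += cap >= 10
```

8

Transformed code:
gain = cap + (34 + 4 - 7 + (34 + 4) * cap)
cap = out * 34 % (limit - 7 + limit * limit)
process(17)
limit = limit * log(7)
if limit >= cap:
    limit = cap - 39
    out = out * (11 - 2)
gain = gain + (cap >= 10)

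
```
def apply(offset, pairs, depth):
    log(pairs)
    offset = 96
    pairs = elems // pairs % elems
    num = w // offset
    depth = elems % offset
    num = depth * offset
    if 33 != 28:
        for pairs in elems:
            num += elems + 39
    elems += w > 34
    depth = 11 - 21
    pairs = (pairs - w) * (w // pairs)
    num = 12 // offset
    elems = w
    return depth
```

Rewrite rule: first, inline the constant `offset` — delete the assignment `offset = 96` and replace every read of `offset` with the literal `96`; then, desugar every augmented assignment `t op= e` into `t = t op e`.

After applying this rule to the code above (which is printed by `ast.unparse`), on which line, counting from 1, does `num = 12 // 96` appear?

13

Transformed code:
def apply(offset, pairs, depth):
    log(pairs)
    pairs = elems // pairs % elems
    num = w // 96
    depth = elems % 96
    num = depth * 96
    if 33 != 28:
        for pairs in elems:
            num = num + (elems + 39)
    elems = elems + (w > 34)
    depth = 11 - 21
    pairs = (pairs - w) * (w // pairs)
    num = 12 // 96
    elems = w
    return depth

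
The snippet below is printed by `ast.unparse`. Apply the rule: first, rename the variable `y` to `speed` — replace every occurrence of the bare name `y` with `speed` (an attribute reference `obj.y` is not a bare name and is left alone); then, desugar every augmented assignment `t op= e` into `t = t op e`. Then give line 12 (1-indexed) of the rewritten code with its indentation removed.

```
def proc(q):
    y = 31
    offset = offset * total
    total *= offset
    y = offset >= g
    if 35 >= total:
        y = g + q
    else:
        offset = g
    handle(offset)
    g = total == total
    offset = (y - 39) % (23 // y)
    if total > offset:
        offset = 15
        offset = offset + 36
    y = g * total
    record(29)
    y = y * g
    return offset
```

offset = (speed - 39) % (23 // speed)

Transformed code:
def proc(q):
    speed = 31
    offset = offset * total
    total = total * offset
    speed = offset >= g
    if 35 >= total:
        speed = g + q
    else:
        offset = g
    handle(offset)
    g = total == total
    offset = (speed - 39) % (23 // speed)
    if total > offset:
        offset = 15
        offset = offset + 36
    speed = g * total
    record(29)
    speed = speed * g
    return offset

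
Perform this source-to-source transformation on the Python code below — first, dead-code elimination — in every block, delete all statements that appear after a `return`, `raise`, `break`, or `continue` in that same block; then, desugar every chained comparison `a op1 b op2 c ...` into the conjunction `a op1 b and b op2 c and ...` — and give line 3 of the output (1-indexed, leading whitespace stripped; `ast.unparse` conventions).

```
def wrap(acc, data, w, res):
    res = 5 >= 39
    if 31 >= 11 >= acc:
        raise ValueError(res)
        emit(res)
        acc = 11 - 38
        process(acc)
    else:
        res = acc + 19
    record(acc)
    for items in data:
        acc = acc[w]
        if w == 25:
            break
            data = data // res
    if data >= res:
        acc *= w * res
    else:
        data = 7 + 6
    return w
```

Transformed code:
def wrap(acc, data, w, res):
    res = 5 >= 39
    if 31 >= 11 and 11 >= acc:
        raise ValueError(res)
    else:
        res = acc + 19
    record(acc)
    for items in data:
        acc = acc[w]
        if w == 25:
            break
    if data >= res:
        acc *= w * res
    else:
        data = 7 + 6
    return w

if 31 >= 11 and 11 >= acc:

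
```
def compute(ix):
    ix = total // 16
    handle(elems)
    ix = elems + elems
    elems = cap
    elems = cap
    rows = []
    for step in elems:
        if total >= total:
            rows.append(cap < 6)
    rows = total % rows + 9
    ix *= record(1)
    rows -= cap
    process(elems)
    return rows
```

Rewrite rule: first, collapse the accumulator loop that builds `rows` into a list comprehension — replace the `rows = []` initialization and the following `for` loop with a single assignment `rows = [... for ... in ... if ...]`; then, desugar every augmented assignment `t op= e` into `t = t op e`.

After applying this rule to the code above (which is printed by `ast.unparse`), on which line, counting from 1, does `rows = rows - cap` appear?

Transformed code:
def compute(ix):
    ix = total // 16
    handle(elems)
    ix = elems + elems
    elems = cap
    elems = cap
    rows = [cap < 6 for step in elems if total >= total]
    rows = total % rows + 9
    ix = ix * record(1)
    rows = rows - cap
    process(elems)
    return rows

10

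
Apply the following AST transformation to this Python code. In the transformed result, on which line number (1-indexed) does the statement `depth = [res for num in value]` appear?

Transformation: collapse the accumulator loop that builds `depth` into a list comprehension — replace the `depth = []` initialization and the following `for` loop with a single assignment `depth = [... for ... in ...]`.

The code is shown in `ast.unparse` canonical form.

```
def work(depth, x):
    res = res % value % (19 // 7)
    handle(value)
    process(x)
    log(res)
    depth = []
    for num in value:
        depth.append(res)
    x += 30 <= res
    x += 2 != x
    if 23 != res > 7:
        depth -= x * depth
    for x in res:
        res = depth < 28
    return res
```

Transformed code:
def work(depth, x):
    res = res % value % (19 // 7)
    handle(value)
    process(x)
    log(res)
    depth = [res for num in value]
    x += 30 <= res
    x += 2 != x
    if 23 != res > 7:
        depth -= x * depth
    for x in res:
        res = depth < 28
    return res

6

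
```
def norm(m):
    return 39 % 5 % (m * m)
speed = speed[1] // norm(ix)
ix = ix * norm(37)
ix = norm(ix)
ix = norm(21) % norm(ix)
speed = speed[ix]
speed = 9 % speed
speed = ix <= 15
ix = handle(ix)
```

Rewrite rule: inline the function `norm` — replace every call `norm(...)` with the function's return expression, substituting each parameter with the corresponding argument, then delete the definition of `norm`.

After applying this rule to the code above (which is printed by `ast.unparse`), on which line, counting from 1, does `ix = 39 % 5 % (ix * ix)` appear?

3

Transformed code:
speed = speed[1] // (39 % 5 % (ix * ix))
ix = ix * (39 % 5 % (37 * 37))
ix = 39 % 5 % (ix * ix)
ix = 39 % 5 % (21 * 21) % (39 % 5 % (ix * ix))
speed = speed[ix]
speed = 9 % speed
speed = ix <= 15
ix = handle(ix)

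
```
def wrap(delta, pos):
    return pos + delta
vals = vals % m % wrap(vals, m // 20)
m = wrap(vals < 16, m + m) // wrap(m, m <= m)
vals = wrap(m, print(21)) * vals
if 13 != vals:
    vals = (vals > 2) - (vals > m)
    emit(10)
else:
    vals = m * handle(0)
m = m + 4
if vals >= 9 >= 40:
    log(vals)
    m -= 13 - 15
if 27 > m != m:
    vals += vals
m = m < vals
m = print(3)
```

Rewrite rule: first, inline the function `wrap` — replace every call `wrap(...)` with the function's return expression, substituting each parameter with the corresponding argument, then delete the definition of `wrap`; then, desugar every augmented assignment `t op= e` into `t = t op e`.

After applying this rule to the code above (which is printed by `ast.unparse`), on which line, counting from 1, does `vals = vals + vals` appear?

Transformed code:
vals = vals % m % (m // 20 + vals)
m = (m + m + (vals < 16)) // ((m <= m) + m)
vals = (print(21) + m) * vals
if 13 != vals:
    vals = (vals > 2) - (vals > m)
    emit(10)
else:
    vals = m * handle(0)
m = m + 4
if vals >= 9 >= 40:
    log(vals)
    m = m - (13 - 15)
if 27 > m != m:
    vals = vals + vals
m = m < vals
m = print(3)

14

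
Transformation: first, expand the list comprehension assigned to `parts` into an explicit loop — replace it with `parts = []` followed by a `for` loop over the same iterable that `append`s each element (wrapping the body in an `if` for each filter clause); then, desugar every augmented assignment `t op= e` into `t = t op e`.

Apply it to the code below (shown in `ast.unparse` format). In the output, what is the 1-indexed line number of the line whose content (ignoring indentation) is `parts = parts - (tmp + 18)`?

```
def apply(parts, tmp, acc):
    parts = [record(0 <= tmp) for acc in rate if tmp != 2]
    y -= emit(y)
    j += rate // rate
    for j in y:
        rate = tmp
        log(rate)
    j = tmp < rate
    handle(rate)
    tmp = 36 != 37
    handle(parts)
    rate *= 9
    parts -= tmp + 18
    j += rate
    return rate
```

Transformed code:
def apply(parts, tmp, acc):
    parts = []
    for acc in rate:
        if tmp != 2:
            parts.append(record(0 <= tmp))
    y = y - emit(y)
    j = j + rate // rate
    for j in y:
        rate = tmp
        log(rate)
    j = tmp < rate
    handle(rate)
    tmp = 36 != 37
    handle(parts)
    rate = rate * 9
    parts = parts - (tmp + 18)
    j = j + rate
    return rate

16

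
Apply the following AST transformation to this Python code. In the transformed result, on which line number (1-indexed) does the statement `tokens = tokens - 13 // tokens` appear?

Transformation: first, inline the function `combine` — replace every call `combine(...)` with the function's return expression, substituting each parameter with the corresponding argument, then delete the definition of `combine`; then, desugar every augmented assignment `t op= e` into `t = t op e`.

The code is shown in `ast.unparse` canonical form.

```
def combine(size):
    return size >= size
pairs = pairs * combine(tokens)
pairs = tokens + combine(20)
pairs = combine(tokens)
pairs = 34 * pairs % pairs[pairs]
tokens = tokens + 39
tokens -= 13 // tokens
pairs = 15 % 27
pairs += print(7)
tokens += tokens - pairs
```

6

Transformed code:
pairs = pairs * (tokens >= tokens)
pairs = tokens + (20 >= 20)
pairs = tokens >= tokens
pairs = 34 * pairs % pairs[pairs]
tokens = tokens + 39
tokens = tokens - 13 // tokens
pairs = 15 % 27
pairs = pairs + print(7)
tokens = tokens + (tokens - pairs)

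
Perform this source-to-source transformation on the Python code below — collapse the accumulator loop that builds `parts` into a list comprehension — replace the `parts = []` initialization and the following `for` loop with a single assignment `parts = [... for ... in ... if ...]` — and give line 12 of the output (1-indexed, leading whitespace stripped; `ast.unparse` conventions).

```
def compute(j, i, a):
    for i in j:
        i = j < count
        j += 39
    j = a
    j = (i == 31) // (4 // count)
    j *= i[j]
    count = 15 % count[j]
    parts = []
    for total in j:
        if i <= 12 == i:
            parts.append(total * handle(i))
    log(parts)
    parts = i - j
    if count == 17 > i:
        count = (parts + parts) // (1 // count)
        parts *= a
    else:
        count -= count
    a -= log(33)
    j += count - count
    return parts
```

if count == 17 > i:

Transformed code:
def compute(j, i, a):
    for i in j:
        i = j < count
        j += 39
    j = a
    j = (i == 31) // (4 // count)
    j *= i[j]
    count = 15 % count[j]
    parts = [total * handle(i) for total in j if i <= 12 == i]
    log(parts)
    parts = i - j
    if count == 17 > i:
        count = (parts + parts) // (1 // count)
        parts *= a
    else:
        count -= count
    a -= log(33)
    j += count - count
    return parts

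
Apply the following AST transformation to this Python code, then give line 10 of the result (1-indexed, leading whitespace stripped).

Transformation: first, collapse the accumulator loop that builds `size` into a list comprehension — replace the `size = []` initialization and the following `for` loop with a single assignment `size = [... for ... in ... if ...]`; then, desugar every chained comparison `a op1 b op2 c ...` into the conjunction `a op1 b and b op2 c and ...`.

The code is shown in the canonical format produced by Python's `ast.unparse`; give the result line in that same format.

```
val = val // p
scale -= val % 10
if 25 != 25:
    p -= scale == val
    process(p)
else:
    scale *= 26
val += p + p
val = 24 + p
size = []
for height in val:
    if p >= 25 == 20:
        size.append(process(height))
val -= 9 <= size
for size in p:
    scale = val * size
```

Transformed code:
val = val // p
scale -= val % 10
if 25 != 25:
    p -= scale == val
    process(p)
else:
    scale *= 26
val += p + p
val = 24 + p
size = [process(height) for height in val if p >= 25 and 25 == 20]
val -= 9 <= size
for size in p:
    scale = val * size

size = [process(height) for height in val if p >= 25 and 25 == 20]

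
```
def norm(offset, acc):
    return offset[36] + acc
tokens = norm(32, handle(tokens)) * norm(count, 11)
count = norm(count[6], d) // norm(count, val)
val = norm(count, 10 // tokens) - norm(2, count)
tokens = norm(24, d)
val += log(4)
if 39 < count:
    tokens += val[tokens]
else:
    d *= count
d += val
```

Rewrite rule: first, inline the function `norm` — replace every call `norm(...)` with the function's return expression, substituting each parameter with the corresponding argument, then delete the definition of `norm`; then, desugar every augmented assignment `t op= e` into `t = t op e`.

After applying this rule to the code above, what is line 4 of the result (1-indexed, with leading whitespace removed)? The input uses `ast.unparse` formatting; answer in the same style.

Transformed code:
tokens = (32[36] + handle(tokens)) * (count[36] + 11)
count = (count[6][36] + d) // (count[36] + val)
val = count[36] + 10 // tokens - (2[36] + count)
tokens = 24[36] + d
val = val + log(4)
if 39 < count:
    tokens = tokens + val[tokens]
else:
    d = d * count
d = d + val

tokens = 24[36] + d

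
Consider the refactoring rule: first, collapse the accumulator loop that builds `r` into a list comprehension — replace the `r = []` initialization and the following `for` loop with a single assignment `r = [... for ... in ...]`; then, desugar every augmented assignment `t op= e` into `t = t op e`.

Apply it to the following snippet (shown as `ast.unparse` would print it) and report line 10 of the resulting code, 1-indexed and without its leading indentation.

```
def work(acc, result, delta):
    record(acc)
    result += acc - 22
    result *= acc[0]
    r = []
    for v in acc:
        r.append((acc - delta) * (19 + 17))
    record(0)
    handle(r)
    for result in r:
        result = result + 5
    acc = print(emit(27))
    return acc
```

Transformed code:
def work(acc, result, delta):
    record(acc)
    result = result + (acc - 22)
    result = result * acc[0]
    r = [(acc - delta) * (19 + 17) for v in acc]
    record(0)
    handle(r)
    for result in r:
        result = result + 5
    acc = print(emit(27))
    return acc

acc = print(emit(27))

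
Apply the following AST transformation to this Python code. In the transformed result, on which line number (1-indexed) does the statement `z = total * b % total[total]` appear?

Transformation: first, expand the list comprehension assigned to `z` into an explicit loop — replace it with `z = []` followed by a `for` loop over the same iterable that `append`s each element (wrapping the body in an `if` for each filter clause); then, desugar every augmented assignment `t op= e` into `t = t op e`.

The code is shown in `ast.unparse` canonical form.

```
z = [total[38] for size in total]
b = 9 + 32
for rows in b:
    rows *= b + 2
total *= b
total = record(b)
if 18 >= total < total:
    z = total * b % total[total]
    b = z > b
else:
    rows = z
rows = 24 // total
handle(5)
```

10

Transformed code:
z = []
for size in total:
    z.append(total[38])
b = 9 + 32
for rows in b:
    rows = rows * (b + 2)
total = total * b
total = record(b)
if 18 >= total < total:
    z = total * b % total[total]
    b = z > b
else:
    rows = z
rows = 24 // total
handle(5)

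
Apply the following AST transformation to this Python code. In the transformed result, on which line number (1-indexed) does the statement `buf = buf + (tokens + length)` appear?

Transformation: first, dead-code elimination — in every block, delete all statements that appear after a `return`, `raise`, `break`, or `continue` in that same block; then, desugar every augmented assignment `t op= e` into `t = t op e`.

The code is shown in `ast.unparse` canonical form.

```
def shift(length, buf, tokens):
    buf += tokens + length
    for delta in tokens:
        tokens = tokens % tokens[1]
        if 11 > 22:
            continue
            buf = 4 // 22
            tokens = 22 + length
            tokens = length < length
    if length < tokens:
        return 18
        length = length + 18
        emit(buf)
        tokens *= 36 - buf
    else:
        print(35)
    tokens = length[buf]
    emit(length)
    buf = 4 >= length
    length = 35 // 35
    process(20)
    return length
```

Transformed code:
def shift(length, buf, tokens):
    buf = buf + (tokens + length)
    for delta in tokens:
        tokens = tokens % tokens[1]
        if 11 > 22:
            continue
    if length < tokens:
        return 18
    else:
        print(35)
    tokens = length[buf]
    emit(length)
    buf = 4 >= length
    length = 35 // 35
    process(20)
    return length

2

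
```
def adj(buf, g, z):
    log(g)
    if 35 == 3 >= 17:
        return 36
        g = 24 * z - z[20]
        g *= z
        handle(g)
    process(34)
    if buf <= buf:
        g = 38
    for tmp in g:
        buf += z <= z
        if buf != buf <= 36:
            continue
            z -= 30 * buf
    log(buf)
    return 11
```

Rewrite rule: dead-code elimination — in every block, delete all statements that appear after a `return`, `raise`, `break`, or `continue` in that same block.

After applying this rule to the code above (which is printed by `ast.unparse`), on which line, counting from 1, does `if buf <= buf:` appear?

6

Transformed code:
def adj(buf, g, z):
    log(g)
    if 35 == 3 >= 17:
        return 36
    process(34)
    if buf <= buf:
        g = 38
    for tmp in g:
        buf += z <= z
        if buf != buf <= 36:
            continue
    log(buf)
    return 11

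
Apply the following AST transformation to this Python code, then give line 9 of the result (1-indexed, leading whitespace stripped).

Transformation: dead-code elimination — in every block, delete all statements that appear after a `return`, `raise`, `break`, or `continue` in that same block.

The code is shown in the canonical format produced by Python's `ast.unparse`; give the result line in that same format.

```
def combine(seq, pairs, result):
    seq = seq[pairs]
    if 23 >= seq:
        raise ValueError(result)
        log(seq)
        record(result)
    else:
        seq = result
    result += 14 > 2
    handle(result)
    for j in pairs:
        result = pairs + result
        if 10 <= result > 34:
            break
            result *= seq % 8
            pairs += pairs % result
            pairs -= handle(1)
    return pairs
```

Transformed code:
def combine(seq, pairs, result):
    seq = seq[pairs]
    if 23 >= seq:
        raise ValueError(result)
    else:
        seq = result
    result += 14 > 2
    handle(result)
    for j in pairs:
        result = pairs + result
        if 10 <= result > 34:
            break
    return pairs

for j in pairs:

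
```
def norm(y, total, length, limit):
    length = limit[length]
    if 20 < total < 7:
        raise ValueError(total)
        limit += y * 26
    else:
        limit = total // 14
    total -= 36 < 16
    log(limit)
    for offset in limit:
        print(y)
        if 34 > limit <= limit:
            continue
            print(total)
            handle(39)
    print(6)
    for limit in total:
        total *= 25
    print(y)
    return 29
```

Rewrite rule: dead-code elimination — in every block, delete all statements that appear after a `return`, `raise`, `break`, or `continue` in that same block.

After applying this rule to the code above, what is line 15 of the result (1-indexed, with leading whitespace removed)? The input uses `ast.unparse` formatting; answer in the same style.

Transformed code:
def norm(y, total, length, limit):
    length = limit[length]
    if 20 < total < 7:
        raise ValueError(total)
    else:
        limit = total // 14
    total -= 36 < 16
    log(limit)
    for offset in limit:
        print(y)
        if 34 > limit <= limit:
            continue
    print(6)
    for limit in total:
        total *= 25
    print(y)
    return 29

total *= 25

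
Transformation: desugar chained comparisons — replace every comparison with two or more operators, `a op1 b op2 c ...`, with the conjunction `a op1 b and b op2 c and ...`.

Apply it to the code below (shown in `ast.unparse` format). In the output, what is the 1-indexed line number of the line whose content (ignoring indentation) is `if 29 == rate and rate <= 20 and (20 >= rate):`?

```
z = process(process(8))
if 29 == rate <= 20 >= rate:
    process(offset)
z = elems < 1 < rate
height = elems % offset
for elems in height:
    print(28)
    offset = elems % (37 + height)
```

2

Transformed code:
z = process(process(8))
if 29 == rate and rate <= 20 and (20 >= rate):
    process(offset)
z = elems < 1 and 1 < rate
height = elems % offset
for elems in height:
    print(28)
    offset = elems % (37 + height)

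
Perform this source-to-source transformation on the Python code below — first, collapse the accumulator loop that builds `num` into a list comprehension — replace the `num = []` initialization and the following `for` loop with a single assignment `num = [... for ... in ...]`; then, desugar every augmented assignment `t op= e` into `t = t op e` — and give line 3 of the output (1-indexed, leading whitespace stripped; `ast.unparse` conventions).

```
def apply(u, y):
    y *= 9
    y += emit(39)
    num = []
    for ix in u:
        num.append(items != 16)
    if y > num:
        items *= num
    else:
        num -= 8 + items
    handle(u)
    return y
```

y = y + emit(39)

Transformed code:
def apply(u, y):
    y = y * 9
    y = y + emit(39)
    num = [items != 16 for ix in u]
    if y > num:
        items = items * num
    else:
        num = num - (8 + items)
    handle(u)
    return y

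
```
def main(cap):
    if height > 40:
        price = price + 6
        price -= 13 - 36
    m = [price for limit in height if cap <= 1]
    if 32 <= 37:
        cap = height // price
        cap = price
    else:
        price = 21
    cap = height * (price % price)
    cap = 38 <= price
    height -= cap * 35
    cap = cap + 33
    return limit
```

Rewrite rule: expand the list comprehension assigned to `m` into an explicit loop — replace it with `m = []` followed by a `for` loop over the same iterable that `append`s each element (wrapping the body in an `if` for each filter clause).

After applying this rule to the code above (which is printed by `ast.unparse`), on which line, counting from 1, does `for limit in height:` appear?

Transformed code:
def main(cap):
    if height > 40:
        price = price + 6
        price -= 13 - 36
    m = []
    for limit in height:
        if cap <= 1:
            m.append(price)
    if 32 <= 37:
        cap = height // price
        cap = price
    else:
        price = 21
    cap = height * (price % price)
    cap = 38 <= price
    height -= cap * 35
    cap = cap + 33
    return limit

6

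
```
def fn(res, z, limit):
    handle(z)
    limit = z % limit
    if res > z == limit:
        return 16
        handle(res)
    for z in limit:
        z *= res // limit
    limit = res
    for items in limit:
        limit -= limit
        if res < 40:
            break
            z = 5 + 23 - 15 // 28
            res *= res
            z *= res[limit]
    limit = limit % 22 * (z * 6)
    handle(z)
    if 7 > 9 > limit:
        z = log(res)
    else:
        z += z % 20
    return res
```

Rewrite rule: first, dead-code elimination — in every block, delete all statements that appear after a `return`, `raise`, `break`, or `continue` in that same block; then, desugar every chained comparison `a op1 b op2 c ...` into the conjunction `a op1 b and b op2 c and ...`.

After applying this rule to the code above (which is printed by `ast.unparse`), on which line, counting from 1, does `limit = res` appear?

8

Transformed code:
def fn(res, z, limit):
    handle(z)
    limit = z % limit
    if res > z and z == limit:
        return 16
    for z in limit:
        z *= res // limit
    limit = res
    for items in limit:
        limit -= limit
        if res < 40:
            break
    limit = limit % 22 * (z * 6)
    handle(z)
    if 7 > 9 and 9 > limit:
        z = log(res)
    else:
        z += z % 20
    return res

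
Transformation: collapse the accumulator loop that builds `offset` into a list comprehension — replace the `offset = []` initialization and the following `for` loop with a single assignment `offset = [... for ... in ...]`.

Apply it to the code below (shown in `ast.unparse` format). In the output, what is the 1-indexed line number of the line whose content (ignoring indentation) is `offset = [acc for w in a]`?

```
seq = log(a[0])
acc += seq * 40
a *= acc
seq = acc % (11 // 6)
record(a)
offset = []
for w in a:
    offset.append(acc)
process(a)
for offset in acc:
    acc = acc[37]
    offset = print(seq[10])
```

Transformed code:
seq = log(a[0])
acc += seq * 40
a *= acc
seq = acc % (11 // 6)
record(a)
offset = [acc for w in a]
process(a)
for offset in acc:
    acc = acc[37]
    offset = print(seq[10])

6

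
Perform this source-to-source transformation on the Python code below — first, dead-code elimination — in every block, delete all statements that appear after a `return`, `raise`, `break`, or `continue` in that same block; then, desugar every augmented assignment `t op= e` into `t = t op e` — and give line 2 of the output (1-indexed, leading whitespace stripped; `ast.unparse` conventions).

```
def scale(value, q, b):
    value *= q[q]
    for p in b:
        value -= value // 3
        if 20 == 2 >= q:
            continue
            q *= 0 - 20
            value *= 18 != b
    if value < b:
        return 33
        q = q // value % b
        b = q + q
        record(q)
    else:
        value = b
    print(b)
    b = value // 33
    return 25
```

value = value * q[q]

Transformed code:
def scale(value, q, b):
    value = value * q[q]
    for p in b:
        value = value - value // 3
        if 20 == 2 >= q:
            continue
    if value < b:
        return 33
    else:
        value = b
    print(b)
    b = value // 33
    return 25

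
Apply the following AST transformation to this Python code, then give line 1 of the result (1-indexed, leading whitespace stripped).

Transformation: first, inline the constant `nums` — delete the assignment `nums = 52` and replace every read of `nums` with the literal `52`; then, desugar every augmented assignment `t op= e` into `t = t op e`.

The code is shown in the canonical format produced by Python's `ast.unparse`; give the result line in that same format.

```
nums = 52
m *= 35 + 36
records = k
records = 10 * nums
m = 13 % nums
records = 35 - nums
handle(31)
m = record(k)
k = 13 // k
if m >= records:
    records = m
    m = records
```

Transformed code:
m = m * (35 + 36)
records = k
records = 10 * 52
m = 13 % 52
records = 35 - 52
handle(31)
m = record(k)
k = 13 // k
if m >= records:
    records = m
    m = records

m = m * (35 + 36)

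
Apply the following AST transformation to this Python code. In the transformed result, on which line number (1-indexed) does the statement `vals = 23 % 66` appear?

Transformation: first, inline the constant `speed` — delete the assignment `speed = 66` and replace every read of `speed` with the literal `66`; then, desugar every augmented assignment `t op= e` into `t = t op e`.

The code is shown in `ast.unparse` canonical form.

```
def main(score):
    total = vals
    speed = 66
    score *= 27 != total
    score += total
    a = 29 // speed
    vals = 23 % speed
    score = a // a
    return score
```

6

Transformed code:
def main(score):
    total = vals
    score = score * (27 != total)
    score = score + total
    a = 29 // 66
    vals = 23 % 66
    score = a // a
    return score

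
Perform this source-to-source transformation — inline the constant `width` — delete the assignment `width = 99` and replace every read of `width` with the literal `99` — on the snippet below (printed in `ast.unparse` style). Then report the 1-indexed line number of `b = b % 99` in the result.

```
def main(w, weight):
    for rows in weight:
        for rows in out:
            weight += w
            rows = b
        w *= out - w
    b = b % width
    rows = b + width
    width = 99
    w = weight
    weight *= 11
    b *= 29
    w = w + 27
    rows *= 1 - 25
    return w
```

Transformed code:
def main(w, weight):
    for rows in weight:
        for rows in out:
            weight += w
            rows = b
        w *= out - w
    b = b % 99
    rows = b + 99
    w = weight
    weight *= 11
    b *= 29
    w = w + 27
    rows *= 1 - 25
    return w

7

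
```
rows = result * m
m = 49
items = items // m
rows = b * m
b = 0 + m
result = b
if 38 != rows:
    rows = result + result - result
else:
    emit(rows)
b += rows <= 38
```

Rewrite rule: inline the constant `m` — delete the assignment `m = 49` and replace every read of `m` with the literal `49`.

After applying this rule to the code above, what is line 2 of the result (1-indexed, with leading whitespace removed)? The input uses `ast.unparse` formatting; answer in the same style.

items = items // 49

Transformed code:
rows = result * 49
items = items // 49
rows = b * 49
b = 0 + 49
result = b
if 38 != rows:
    rows = result + result - result
else:
    emit(rows)
b += rows <= 38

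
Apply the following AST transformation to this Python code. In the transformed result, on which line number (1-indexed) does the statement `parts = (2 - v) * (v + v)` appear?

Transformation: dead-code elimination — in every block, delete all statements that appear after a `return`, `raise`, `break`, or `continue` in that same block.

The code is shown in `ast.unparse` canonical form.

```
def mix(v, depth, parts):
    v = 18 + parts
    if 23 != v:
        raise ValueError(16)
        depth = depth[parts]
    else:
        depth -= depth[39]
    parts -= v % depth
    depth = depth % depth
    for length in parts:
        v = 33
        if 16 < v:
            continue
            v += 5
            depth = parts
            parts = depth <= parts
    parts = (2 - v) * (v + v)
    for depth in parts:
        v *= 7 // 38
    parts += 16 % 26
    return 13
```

Transformed code:
def mix(v, depth, parts):
    v = 18 + parts
    if 23 != v:
        raise ValueError(16)
    else:
        depth -= depth[39]
    parts -= v % depth
    depth = depth % depth
    for length in parts:
        v = 33
        if 16 < v:
            continue
    parts = (2 - v) * (v + v)
    for depth in parts:
        v *= 7 // 38
    parts += 16 % 26
    return 13

13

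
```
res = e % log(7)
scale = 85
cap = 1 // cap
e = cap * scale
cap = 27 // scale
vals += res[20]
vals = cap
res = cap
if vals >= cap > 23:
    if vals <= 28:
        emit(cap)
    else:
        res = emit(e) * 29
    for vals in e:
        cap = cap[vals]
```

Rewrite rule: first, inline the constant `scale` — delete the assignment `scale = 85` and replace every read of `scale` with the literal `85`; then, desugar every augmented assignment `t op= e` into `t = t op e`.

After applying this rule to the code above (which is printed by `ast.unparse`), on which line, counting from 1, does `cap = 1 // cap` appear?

2

Transformed code:
res = e % log(7)
cap = 1 // cap
e = cap * 85
cap = 27 // 85
vals = vals + res[20]
vals = cap
res = cap
if vals >= cap > 23:
    if vals <= 28:
        emit(cap)
    else:
        res = emit(e) * 29
    for vals in e:
        cap = cap[vals]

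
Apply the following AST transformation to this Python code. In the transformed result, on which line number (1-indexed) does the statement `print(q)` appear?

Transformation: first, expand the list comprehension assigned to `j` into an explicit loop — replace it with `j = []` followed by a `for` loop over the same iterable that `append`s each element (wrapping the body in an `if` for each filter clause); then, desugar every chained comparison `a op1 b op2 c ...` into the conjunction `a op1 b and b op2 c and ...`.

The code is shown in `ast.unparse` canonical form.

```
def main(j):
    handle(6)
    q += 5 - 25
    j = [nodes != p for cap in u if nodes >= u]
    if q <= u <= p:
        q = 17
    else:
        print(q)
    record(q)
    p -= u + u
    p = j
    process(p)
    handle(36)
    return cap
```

11

Transformed code:
def main(j):
    handle(6)
    q += 5 - 25
    j = []
    for cap in u:
        if nodes >= u:
            j.append(nodes != p)
    if q <= u and u <= p:
        q = 17
    else:
        print(q)
    record(q)
    p -= u + u
    p = j
    process(p)
    handle(36)
    return cap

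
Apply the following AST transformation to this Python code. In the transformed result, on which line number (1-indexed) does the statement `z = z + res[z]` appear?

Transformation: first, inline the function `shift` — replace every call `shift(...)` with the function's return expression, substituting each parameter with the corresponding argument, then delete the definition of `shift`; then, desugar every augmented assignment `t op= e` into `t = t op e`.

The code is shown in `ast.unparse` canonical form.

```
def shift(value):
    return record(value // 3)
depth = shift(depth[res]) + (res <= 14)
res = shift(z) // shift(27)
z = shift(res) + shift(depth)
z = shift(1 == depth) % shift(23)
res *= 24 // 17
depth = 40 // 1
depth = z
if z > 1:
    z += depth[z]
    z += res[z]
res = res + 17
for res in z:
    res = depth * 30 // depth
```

10

Transformed code:
depth = record(depth[res] // 3) + (res <= 14)
res = record(z // 3) // record(27 // 3)
z = record(res // 3) + record(depth // 3)
z = record((1 == depth) // 3) % record(23 // 3)
res = res * (24 // 17)
depth = 40 // 1
depth = z
if z > 1:
    z = z + depth[z]
    z = z + res[z]
res = res + 17
for res in z:
    res = depth * 30 // depth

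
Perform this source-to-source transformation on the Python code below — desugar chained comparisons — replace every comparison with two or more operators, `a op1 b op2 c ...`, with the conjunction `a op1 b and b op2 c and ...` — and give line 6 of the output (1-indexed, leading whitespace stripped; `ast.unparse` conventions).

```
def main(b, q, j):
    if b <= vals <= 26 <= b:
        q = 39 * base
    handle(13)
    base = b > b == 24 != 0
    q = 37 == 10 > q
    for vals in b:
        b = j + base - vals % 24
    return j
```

q = 37 == 10 and 10 > q

Transformed code:
def main(b, q, j):
    if b <= vals and vals <= 26 and (26 <= b):
        q = 39 * base
    handle(13)
    base = b > b and b == 24 and (24 != 0)
    q = 37 == 10 and 10 > q
    for vals in b:
        b = j + base - vals % 24
    return j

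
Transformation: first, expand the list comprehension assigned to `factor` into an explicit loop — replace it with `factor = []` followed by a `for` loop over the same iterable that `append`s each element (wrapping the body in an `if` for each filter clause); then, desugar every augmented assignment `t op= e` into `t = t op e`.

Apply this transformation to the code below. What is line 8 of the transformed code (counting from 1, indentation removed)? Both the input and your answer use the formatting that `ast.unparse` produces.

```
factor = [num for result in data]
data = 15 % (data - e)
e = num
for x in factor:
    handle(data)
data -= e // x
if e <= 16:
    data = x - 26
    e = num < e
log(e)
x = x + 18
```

Transformed code:
factor = []
for result in data:
    factor.append(num)
data = 15 % (data - e)
e = num
for x in factor:
    handle(data)
data = data - e // x
if e <= 16:
    data = x - 26
    e = num < e
log(e)
x = x + 18

data = data - e // x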